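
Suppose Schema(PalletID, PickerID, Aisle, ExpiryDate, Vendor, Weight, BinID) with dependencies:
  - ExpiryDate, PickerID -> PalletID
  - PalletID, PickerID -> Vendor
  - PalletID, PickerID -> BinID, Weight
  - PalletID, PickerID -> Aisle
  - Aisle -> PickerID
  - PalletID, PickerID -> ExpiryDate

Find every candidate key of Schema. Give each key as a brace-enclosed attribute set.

{Aisle, ExpiryDate}, {Aisle, PalletID}, {ExpiryDate, PickerID}, {PalletID, PickerID}

{Aisle, ExpiryDate}⁺ = {Aisle, BinID, ExpiryDate, PalletID, PickerID, Vendor, Weight} — all of the relation — so {Aisle, ExpiryDate} is a candidate key.
{Aisle, PalletID}⁺ = {Aisle, BinID, ExpiryDate, PalletID, PickerID, Vendor, Weight} — all of the relation — so {Aisle, PalletID} is a candidate key.
{ExpiryDate, PickerID}⁺ = {Aisle, BinID, ExpiryDate, PalletID, PickerID, Vendor, Weight} — all of the relation — so {ExpiryDate, PickerID} is a candidate key.
{PalletID, PickerID}⁺ = {Aisle, BinID, ExpiryDate, PalletID, PickerID, Vendor, Weight} — all of the relation — so {PalletID, PickerID} is a candidate key.
Any other superkey properly contains one of these, so there are no further candidate keys.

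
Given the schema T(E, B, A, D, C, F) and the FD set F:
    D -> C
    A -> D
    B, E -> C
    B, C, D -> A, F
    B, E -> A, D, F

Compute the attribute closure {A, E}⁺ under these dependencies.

{A, C, D, E}

Start with {A, E}.
A -> D applies; add {D} → now {A, D, E}.
D -> C applies; add {C} → now {A, C, D, E}.
No further FD applies.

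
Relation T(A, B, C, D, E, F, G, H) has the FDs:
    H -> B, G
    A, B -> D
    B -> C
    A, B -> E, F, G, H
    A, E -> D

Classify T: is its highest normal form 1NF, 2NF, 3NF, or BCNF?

Candidate keys: {A, B}, {A, H}. Prime attributes: {A, B, H}.
H -> B, G breaks BCNF: {H}⁺ = {B, C, G, H}, so {H} is not a superkey.
Because {G} is non-prime and the left side of H -> B, G is not a superkey, the relation is not in 3NF.
{B} is a proper subset of the key {A, B}, and {B}⁺ contains the non-prime attribute {C} — a partial dependency, so 2NF is violated.

1NF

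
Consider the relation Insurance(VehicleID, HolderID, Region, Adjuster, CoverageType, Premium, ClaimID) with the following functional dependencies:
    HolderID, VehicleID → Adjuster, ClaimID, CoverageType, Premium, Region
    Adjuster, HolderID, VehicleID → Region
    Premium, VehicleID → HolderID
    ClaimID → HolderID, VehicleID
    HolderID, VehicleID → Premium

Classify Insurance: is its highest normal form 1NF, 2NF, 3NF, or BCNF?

BCNF

Candidate keys: {ClaimID}, {HolderID, VehicleID}, {Premium, VehicleID}. Prime attributes: {ClaimID, HolderID, Premium, VehicleID}.
Every FD has a superkey on the left, so the relation is in BCNF.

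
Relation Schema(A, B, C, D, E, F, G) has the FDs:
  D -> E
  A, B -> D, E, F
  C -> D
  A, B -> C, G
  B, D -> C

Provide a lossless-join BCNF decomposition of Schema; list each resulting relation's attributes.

{A, B, C, F, G}; {C, D}; {D, E}

Candidate key of the original relation: {A, B}.
Within {A, B, C, D, E, F, G}: {D}⁺ ∩ {A, B, C, D, E, F, G} = {D, E}, not the whole set, so D -> E violates BCNF; decompose into {D, E} and {A, B, C, D, F, G}.
{D, E}: every determinant is a superkey — BCNF.
Within {A, B, C, D, F, G}: {C}⁺ ∩ {A, B, C, D, F, G} = {C, D}, not the whole set, so C -> D violates BCNF; decompose into {C, D} and {A, B, C, F, G}.
{C, D}: every determinant is a superkey — BCNF.
{A, B, C, F, G}: every determinant is a superkey — BCNF.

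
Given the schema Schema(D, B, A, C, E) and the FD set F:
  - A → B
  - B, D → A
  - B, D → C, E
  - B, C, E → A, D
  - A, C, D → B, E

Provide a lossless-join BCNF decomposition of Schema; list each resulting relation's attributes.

{A, B}; {A, C, D, E}

Candidate keys of the original relation: {A, C, E}, {A, D}, {B, C, E}, {B, D}.
{A, B, C, D, E}: {A} determines {A, B} here but is not a superkey — split on A → B, giving {A, B} and {A, C, D, E}.
{A, B} has no BCNF violation.
{A, C, D, E} has no BCNF violation.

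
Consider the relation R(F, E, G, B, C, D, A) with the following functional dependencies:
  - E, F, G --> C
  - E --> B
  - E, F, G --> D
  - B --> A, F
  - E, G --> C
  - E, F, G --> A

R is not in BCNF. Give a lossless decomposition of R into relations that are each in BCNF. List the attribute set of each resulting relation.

Candidate key of the original relation: {E, G}.
Within {A, B, C, D, E, F, G}: {E}⁺ ∩ {A, B, C, D, E, F, G} = {A, B, E, F}, not the whole set, so E --> A, B, F violates BCNF; decompose into {A, B, E, F} and {C, D, E, G}.
Within {A, B, E, F}: {B}⁺ ∩ {A, B, E, F} = {A, B, F}, not the whole set, so B --> A, F violates BCNF; decompose into {A, B, F} and {B, E}.
{A, B, F}: every determinant is a superkey — BCNF.
{B, E}: every determinant is a superkey — BCNF.
{C, D, E, G}: every determinant is a superkey — BCNF.

{A, B, F}; {B, E}; {C, D, E, G}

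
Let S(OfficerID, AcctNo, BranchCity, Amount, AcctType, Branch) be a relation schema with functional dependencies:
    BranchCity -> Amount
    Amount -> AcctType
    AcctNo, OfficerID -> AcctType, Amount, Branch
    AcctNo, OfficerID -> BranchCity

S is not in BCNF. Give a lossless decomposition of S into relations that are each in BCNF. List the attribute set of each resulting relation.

{AcctNo, Branch, BranchCity, OfficerID}; {AcctType, Amount}; {Amount, BranchCity}

Candidate key of the original relation: {AcctNo, OfficerID}.
{AcctNo, AcctType, Amount, Branch, BranchCity, OfficerID}: {BranchCity} determines {AcctType, Amount, BranchCity} here but is not a superkey — split on BranchCity -> AcctType, Amount, giving {AcctType, Amount, BranchCity} and {AcctNo, Branch, BranchCity, OfficerID}.
{AcctType, Amount, BranchCity}: {Amount} determines {AcctType, Amount} here but is not a superkey — split on Amount -> AcctType, giving {AcctType, Amount} and {Amount, BranchCity}.
{AcctType, Amount} is in BCNF.
{Amount, BranchCity} is in BCNF.
{AcctNo, Branch, BranchCity, OfficerID} is in BCNF.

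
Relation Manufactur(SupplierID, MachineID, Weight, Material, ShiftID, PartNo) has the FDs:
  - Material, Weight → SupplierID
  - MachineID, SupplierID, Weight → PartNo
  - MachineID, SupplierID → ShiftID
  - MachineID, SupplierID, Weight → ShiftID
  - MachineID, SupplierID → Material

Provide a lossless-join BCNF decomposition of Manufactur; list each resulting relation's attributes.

{MachineID, Material, PartNo, ShiftID, Weight}; {Material, SupplierID, Weight}

Candidate keys of the original relation: {MachineID, Material, Weight}, {MachineID, SupplierID, Weight}.
In {MachineID, Material, PartNo, ShiftID, SupplierID, Weight}, {Material, Weight} is not a superkey ({Material, Weight}⁺ restricted to this set is {Material, SupplierID, Weight}), so split on Material, Weight → SupplierID into {Material, SupplierID, Weight} and {MachineID, Material, PartNo, ShiftID, Weight}.
{Material, SupplierID, Weight} has no BCNF violation.
{MachineID, Material, PartNo, ShiftID, Weight} has no BCNF violation.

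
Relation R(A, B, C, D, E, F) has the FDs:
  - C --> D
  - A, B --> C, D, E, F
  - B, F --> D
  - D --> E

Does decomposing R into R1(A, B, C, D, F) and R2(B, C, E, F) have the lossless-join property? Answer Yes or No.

R1 ∩ R2 = {B, C, F}; its closure under F is {B, C, D, E, F}.
Since R2 ⊆ {B, C, D, E, F}, the intersection is a superkey of R2; the decomposition is lossless.

Yes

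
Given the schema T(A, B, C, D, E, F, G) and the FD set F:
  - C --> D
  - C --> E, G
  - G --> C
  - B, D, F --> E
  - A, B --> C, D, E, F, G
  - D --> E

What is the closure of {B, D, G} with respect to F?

Start with {B, D, G}.
G --> C applies; add {C} → now {B, C, D, G}.
D --> E applies; add {E} → now {B, C, D, E, G}.
No further FD applies.

{B, C, D, E, G}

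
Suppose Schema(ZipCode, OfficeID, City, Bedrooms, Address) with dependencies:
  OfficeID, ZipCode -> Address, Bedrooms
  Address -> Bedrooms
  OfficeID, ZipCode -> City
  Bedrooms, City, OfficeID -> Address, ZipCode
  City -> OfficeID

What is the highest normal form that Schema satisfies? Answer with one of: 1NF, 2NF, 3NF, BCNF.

Candidate keys: {Address, City}, {Bedrooms, City}, {City, ZipCode}, {OfficeID, ZipCode}. Prime attributes: {Address, Bedrooms, City, OfficeID, ZipCode}.
For Address -> Bedrooms we have {Address}⁺ = {Address, Bedrooms}; {Address} is not a superkey, so BCNF fails.
But every attribute on its right side ({Bedrooms}) is prime, and the same holds for every other non-superkey FD, so 3NF still holds.

3NF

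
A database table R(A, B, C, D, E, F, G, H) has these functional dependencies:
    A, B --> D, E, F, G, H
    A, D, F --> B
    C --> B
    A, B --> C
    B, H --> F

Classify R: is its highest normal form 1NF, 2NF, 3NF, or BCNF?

Candidate keys: {A, B}, {A, C}, {A, D, F}. Prime attributes: {A, B, C, D, F}.
For C --> B we have {C}⁺ = {B, C}; {C} is not a superkey, so BCNF fails.
But every attribute on its right side ({B}) is prime, and the same holds for every other non-superkey FD, so 3NF still holds.

3NF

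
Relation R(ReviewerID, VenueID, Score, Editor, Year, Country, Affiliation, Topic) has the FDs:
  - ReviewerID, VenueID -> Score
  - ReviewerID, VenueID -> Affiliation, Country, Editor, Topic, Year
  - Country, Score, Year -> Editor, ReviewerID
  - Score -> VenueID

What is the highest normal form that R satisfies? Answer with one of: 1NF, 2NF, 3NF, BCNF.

Candidate keys: {Country, Score, Year}, {ReviewerID, Score}, {ReviewerID, VenueID}. Prime attributes: {Country, ReviewerID, Score, VenueID, Year}.
Score -> VenueID: {Score}⁺ = {Score, VenueID}, which is not all of the attributes, so the left side is not a superkey — BCNF is violated.
Its right-hand attributes {VenueID} are all prime, as are those of every other non-superkey FD — the relation is in 3NF.

3NF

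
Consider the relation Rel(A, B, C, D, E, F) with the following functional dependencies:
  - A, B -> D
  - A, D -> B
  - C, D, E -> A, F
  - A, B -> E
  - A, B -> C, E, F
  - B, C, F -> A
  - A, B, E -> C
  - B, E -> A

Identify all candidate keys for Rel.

{A, B}⁺ = {A, B, C, D, E, F}, which is every attribute, so {A, B} is a candidate key.
{A, D}⁺ = {A, B, C, D, E, F}, which is every attribute, so {A, D} is a candidate key.
{B, E}⁺ = {A, B, C, D, E, F}, which is every attribute, so {B, E} is a candidate key.
{B, C, F}⁺ = {A, B, C, D, E, F}, which is every attribute, so {B, C, F} is a candidate key.
{C, D, E}⁺ = {A, B, C, D, E, F}, which is every attribute, so {C, D, E} is a candidate key.
No proper subset of any of these is a key, and no other minimal superkey exists.

{A, B}, {A, D}, {B, C, F}, {B, E}, {C, D, E}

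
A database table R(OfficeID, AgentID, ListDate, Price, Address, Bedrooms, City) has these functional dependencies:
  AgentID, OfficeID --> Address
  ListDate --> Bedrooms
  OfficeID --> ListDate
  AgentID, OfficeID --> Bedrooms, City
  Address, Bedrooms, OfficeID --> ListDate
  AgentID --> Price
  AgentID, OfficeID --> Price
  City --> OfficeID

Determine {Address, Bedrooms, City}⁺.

{Address, Bedrooms, City, ListDate, OfficeID}

Start with {Address, Bedrooms, City}.
City --> OfficeID applies; add {OfficeID} → now {Address, Bedrooms, City, OfficeID}.
OfficeID --> ListDate applies; add {ListDate} → now {Address, Bedrooms, City, ListDate, OfficeID}.
No further FD applies.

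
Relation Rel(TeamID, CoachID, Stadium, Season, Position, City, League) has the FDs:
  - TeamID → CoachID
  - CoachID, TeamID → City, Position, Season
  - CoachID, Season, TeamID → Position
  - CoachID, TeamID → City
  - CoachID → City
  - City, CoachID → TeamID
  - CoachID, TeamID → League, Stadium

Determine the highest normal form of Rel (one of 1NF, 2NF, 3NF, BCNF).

BCNF

Candidate keys: {CoachID}, {TeamID}. Prime attributes: {CoachID, TeamID}.
Each dependency's left side is a superkey — BCNF holds.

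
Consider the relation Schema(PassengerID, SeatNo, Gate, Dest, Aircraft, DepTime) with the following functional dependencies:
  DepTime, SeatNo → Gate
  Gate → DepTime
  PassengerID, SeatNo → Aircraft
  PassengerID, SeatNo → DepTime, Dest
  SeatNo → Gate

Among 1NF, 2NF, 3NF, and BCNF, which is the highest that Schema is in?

Candidate key: {PassengerID, SeatNo}. Prime attributes: {PassengerID, SeatNo}.
DepTime, SeatNo → Gate breaks BCNF: {DepTime, SeatNo}⁺ = {DepTime, Gate, SeatNo}, so {DepTime, SeatNo} is not a superkey.
Because {Gate} is non-prime and the left side of DepTime, SeatNo → Gate is not a superkey, the relation is not in 3NF.
Since {SeatNo} ⊂ {PassengerID, SeatNo} and {SeatNo}⁺ ⊇ {DepTime, Gate} with {DepTime, Gate} non-prime, there is a partial dependency; 2NF fails.

1NF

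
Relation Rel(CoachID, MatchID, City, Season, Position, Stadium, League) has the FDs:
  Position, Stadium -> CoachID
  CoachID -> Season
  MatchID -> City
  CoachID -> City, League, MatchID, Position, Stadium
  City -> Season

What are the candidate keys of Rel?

{CoachID}, {Position, Stadium}

{CoachID}⁺ = {City, CoachID, League, MatchID, Position, Season, Stadium} — all of the relation — so {CoachID} is a candidate key.
{Position, Stadium}⁺ = {City, CoachID, League, MatchID, Position, Season, Stadium} — all of the relation — so {Position, Stadium} is a candidate key.
No proper subset of any of these is a key, and no other minimal superkey exists.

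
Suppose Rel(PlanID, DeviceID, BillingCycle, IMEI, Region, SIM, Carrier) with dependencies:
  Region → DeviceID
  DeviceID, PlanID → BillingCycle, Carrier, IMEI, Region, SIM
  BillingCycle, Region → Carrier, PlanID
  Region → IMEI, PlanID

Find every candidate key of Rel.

Closure of {Region} is {BillingCycle, Carrier, DeviceID, IMEI, PlanID, Region, SIM}, the whole schema; {Region} is a candidate key.
Closure of {DeviceID, PlanID} is {BillingCycle, Carrier, DeviceID, IMEI, PlanID, Region, SIM}, the whole schema; {DeviceID, PlanID} is a candidate key.
Any other superkey properly contains one of these, so there are no further candidate keys.

{DeviceID, PlanID}, {Region}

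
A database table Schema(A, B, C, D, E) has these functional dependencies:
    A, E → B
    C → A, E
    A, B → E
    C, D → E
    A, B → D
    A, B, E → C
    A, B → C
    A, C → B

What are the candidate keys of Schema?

{A, B}, {A, E}, {C}

{C}⁺ = {A, B, C, D, E}, which is every attribute, so {C} is a candidate key.
{A, B}⁺ = {A, B, C, D, E}, which is every attribute, so {A, B} is a candidate key.
{A, E}⁺ = {A, B, C, D, E}, which is every attribute, so {A, E} is a candidate key.
No proper subset of any of these is a key, and no other minimal superkey exists.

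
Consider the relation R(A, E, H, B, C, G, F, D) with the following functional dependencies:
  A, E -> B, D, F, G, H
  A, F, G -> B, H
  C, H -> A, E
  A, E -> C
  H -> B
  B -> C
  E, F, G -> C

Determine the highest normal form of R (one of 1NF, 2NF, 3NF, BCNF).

2NF

Candidate keys: {A, E}, {A, F, G}, {H}. Prime attributes: {A, E, F, G, H}.
For B -> C we have {B}⁺ = {B, C}; {B} is not a superkey, so BCNF fails.
B -> C has non-prime {C} on the right and a non-superkey on the left, so 3NF fails.
Checking every proper subset of each key, none determines a non-prime attribute — 2NF is satisfied.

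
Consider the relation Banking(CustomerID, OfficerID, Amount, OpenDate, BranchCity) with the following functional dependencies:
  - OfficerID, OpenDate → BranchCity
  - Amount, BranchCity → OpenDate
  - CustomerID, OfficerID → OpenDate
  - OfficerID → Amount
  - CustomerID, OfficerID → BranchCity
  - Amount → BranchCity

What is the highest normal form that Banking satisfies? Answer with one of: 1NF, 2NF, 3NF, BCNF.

Candidate key: {CustomerID, OfficerID}. Prime attributes: {CustomerID, OfficerID}.
OfficerID, OpenDate → BranchCity: {OfficerID, OpenDate}⁺ = {Amount, BranchCity, OfficerID, OpenDate}, which is not all of the attributes, so the left side is not a superkey — BCNF is violated.
OfficerID, OpenDate → BranchCity has non-prime {BranchCity} on the right and a non-superkey on the left, so 3NF fails.
Since {OfficerID} ⊂ {CustomerID, OfficerID} and {OfficerID}⁺ ⊇ {Amount, BranchCity, OpenDate} with {Amount, BranchCity, OpenDate} non-prime, there is a partial dependency; 2NF fails.

1NF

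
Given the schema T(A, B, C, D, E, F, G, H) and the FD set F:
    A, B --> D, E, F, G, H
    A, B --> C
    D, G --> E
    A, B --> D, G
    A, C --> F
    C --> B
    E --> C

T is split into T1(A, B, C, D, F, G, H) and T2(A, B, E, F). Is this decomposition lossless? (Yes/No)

T1 ∩ T2 = {A, B, F}; its closure under F is {A, B, C, D, E, F, G, H}.
T1 is contained in that closure, so T1 ∩ T2 --> T1 holds and the join is lossless.

Yes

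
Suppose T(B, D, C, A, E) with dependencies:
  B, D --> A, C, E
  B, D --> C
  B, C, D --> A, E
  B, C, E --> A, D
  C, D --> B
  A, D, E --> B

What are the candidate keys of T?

{B, D}⁺ = {A, B, C, D, E}, which is every attribute, so {B, D} is a candidate key.
{C, D}⁺ = {A, B, C, D, E}, which is every attribute, so {C, D} is a candidate key.
{A, D, E}⁺ = {A, B, C, D, E}, which is every attribute, so {A, D, E} is a candidate key.
{B, C, E}⁺ = {A, B, C, D, E}, which is every attribute, so {B, C, E} is a candidate key.
These are minimal and exhaustive — every other superkey contains one of them.

{A, D, E}, {B, C, E}, {B, D}, {C, D}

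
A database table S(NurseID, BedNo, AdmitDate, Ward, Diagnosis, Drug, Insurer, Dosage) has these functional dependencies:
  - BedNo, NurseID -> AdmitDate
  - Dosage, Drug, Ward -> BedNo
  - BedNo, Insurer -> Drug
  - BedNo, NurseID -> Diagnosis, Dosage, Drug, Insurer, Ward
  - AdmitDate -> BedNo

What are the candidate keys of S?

{NurseID} never appears on the right of any FD, so every key must include it.
{AdmitDate, NurseID}⁺ = {AdmitDate, BedNo, Diagnosis, Dosage, Drug, Insurer, NurseID, Ward}, which is every attribute, so {AdmitDate, NurseID} is a candidate key.
{BedNo, NurseID}⁺ = {AdmitDate, BedNo, Diagnosis, Dosage, Drug, Insurer, NurseID, Ward}, which is every attribute, so {BedNo, NurseID} is a candidate key.
{Dosage, Drug, NurseID, Ward}⁺ = {AdmitDate, BedNo, Diagnosis, Dosage, Drug, Insurer, NurseID, Ward}, which is every attribute, so {Dosage, Drug, NurseID, Ward} is a candidate key.
No proper subset of any of these is a key, and no other minimal superkey exists.

{AdmitDate, NurseID}, {BedNo, NurseID}, {Dosage, Drug, NurseID, Ward}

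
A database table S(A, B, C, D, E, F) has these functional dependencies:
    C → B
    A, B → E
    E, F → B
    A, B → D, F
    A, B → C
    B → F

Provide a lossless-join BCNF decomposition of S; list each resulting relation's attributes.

Candidate keys of the original relation: {A, B}, {A, C}, {A, E, F}.
In {A, B, C, D, E, F}, {C} is not a superkey ({C}⁺ restricted to this set is {B, C, F}), so split on C → B, F into {B, C, F} and {A, C, D, E}.
In {B, C, F}, {B} is not a superkey ({B}⁺ restricted to this set is {B, F}), so split on B → F into {B, F} and {B, C}.
{B, F} is in BCNF.
{B, C} is in BCNF.
{A, C, D, E} is in BCNF.

{A, C, D, E}; {B, C}; {B, F}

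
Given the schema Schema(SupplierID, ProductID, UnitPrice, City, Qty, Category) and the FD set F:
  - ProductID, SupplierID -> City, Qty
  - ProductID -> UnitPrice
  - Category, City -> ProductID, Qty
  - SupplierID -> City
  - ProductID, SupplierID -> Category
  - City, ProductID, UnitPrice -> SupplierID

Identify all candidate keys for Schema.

{Category, City}, {Category, SupplierID}, {City, ProductID}, {ProductID, SupplierID}

{Category, City}⁺ = {Category, City, ProductID, Qty, SupplierID, UnitPrice}, which is every attribute, so {Category, City} is a candidate key.
{Category, SupplierID}⁺ = {Category, City, ProductID, Qty, SupplierID, UnitPrice}, which is every attribute, so {Category, SupplierID} is a candidate key.
{City, ProductID}⁺ = {Category, City, ProductID, Qty, SupplierID, UnitPrice}, which is every attribute, so {City, ProductID} is a candidate key.
{ProductID, SupplierID}⁺ = {Category, City, ProductID, Qty, SupplierID, UnitPrice}, which is every attribute, so {ProductID, SupplierID} is a candidate key.
Any other superkey properly contains one of these, so there are no further candidate keys.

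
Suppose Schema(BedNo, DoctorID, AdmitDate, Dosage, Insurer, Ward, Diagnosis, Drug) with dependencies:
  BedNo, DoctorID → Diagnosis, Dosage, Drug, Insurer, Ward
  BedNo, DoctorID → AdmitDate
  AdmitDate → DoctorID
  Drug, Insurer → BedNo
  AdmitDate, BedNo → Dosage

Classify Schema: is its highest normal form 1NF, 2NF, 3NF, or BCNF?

3NF

Candidate keys: {AdmitDate, BedNo}, {AdmitDate, Drug, Insurer}, {BedNo, DoctorID}, {DoctorID, Drug, Insurer}. Prime attributes: {AdmitDate, BedNo, DoctorID, Drug, Insurer}.
For AdmitDate → DoctorID we have {AdmitDate}⁺ = {AdmitDate, DoctorID}; {AdmitDate} is not a superkey, so BCNF fails.
Since {DoctorID} ⊆ prime attributes and every other non-superkey FD also has a prime right side, the schema is in 3NF.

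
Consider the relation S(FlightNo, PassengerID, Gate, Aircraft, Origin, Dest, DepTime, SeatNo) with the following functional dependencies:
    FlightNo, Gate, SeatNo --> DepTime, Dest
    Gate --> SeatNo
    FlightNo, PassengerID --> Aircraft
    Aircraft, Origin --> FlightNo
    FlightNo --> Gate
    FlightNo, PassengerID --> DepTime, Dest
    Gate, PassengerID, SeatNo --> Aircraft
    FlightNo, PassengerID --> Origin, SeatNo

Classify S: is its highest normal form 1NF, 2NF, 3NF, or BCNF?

1NF

Candidate keys: {Aircraft, Origin, PassengerID}, {FlightNo, PassengerID}, {Gate, Origin, PassengerID}. Prime attributes: {Aircraft, FlightNo, Gate, Origin, PassengerID}.
FlightNo, Gate, SeatNo --> DepTime, Dest breaks BCNF: {FlightNo, Gate, SeatNo}⁺ = {DepTime, Dest, FlightNo, Gate, SeatNo}, so {FlightNo, Gate, SeatNo} is not a superkey.
FlightNo, Gate, SeatNo --> DepTime, Dest has non-prime {DepTime, Dest} on the right and a non-superkey on the left, so 3NF fails.
Since {FlightNo} ⊂ {FlightNo, PassengerID} and {FlightNo}⁺ ⊇ {DepTime, Dest, SeatNo} with {DepTime, Dest, SeatNo} non-prime, there is a partial dependency; 2NF fails.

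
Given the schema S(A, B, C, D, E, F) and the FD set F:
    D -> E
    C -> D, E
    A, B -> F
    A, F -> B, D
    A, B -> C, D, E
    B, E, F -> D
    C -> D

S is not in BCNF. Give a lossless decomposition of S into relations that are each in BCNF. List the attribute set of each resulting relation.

{A, B, C, F}; {C, D}; {D, E}

Candidate keys of the original relation: {A, B}, {A, F}.
{A, B, C, D, E, F}: {D} determines {D, E} here but is not a superkey — split on D -> E, giving {D, E} and {A, B, C, D, F}.
{D, E} is in BCNF.
{A, B, C, D, F}: {C} determines {C, D} here but is not a superkey — split on C -> D, giving {C, D} and {A, B, C, F}.
{C, D} is in BCNF.
{A, B, C, F} is in BCNF.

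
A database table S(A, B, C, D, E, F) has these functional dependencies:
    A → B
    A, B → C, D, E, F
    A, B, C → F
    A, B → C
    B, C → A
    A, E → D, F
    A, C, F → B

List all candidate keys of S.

Closure of {A} is {A, B, C, D, E, F}, the whole schema; {A} is a candidate key.
Closure of {B, C} is {A, B, C, D, E, F}, the whole schema; {B, C} is a candidate key.
No proper subset of any of these is a key, and no other minimal superkey exists.

{A}, {B, C}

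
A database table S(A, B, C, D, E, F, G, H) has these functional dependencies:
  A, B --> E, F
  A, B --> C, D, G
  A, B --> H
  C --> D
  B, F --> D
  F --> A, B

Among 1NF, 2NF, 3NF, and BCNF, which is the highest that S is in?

2NF

Candidate keys: {A, B}, {F}. Prime attributes: {A, B, F}.
C --> D: {C}⁺ = {C, D}, which is not all of the attributes, so the left side is not a superkey — BCNF is violated.
C --> D determines the non-prime attribute {D} from a non-superkey — 3NF is violated.
No non-prime attribute depends on a proper subset of any candidate key, so 2NF holds.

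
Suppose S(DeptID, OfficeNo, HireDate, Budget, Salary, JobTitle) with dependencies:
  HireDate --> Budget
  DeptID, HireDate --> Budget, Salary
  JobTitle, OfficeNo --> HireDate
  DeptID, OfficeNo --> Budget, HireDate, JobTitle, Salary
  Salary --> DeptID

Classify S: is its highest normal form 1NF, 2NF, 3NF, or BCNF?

2NF

Candidate keys: {DeptID, OfficeNo}, {OfficeNo, Salary}. Prime attributes: {DeptID, OfficeNo, Salary}.
For HireDate --> Budget we have {HireDate}⁺ = {Budget, HireDate}; {HireDate} is not a superkey, so BCNF fails.
Because {Budget} is non-prime and the left side of HireDate --> Budget is not a superkey, the relation is not in 3NF.
No non-prime attribute depends on a proper subset of any candidate key, so 2NF holds.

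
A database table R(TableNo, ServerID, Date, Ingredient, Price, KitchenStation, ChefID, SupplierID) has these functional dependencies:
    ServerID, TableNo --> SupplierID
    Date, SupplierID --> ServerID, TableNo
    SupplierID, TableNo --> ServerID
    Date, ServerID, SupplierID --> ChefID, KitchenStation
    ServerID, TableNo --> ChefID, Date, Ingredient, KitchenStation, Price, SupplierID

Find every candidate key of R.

{Date, SupplierID}, {ServerID, TableNo}, {SupplierID, TableNo}

{Date, SupplierID}⁺ = {ChefID, Date, Ingredient, KitchenStation, Price, ServerID, SupplierID, TableNo} — all of the relation — so {Date, SupplierID} is a candidate key.
{ServerID, TableNo}⁺ = {ChefID, Date, Ingredient, KitchenStation, Price, ServerID, SupplierID, TableNo} — all of the relation — so {ServerID, TableNo} is a candidate key.
{SupplierID, TableNo}⁺ = {ChefID, Date, Ingredient, KitchenStation, Price, ServerID, SupplierID, TableNo} — all of the relation — so {SupplierID, TableNo} is a candidate key.
No proper subset of any of these is a key, and no other minimal superkey exists.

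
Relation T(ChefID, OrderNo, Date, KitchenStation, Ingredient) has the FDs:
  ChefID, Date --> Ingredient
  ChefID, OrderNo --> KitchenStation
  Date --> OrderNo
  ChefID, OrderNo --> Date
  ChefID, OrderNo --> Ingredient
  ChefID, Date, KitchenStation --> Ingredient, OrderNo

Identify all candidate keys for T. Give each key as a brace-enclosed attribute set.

{ChefID, Date}, {ChefID, OrderNo}

Attributes never on any right-hand side: {ChefID} — every candidate key must contain it.
{ChefID, Date}⁺ = {ChefID, Date, Ingredient, KitchenStation, OrderNo}, which is every attribute, so {ChefID, Date} is a candidate key.
{ChefID, OrderNo}⁺ = {ChefID, Date, Ingredient, KitchenStation, OrderNo}, which is every attribute, so {ChefID, OrderNo} is a candidate key.
Any other superkey properly contains one of these, so there are no further candidate keys.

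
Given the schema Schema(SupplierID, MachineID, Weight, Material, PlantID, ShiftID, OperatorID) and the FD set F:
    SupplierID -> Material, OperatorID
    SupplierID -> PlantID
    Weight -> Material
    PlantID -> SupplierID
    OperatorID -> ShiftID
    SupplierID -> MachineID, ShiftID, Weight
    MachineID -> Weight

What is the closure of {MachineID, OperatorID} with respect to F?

{MachineID, Material, OperatorID, ShiftID, Weight}

Start with {MachineID, OperatorID}.
OperatorID -> ShiftID applies; add {ShiftID} → now {MachineID, OperatorID, ShiftID}.
MachineID -> Weight applies; add {Weight} → now {MachineID, OperatorID, ShiftID, Weight}.
Weight -> Material applies; add {Material} → now {MachineID, Material, OperatorID, ShiftID, Weight}.
No further FD applies.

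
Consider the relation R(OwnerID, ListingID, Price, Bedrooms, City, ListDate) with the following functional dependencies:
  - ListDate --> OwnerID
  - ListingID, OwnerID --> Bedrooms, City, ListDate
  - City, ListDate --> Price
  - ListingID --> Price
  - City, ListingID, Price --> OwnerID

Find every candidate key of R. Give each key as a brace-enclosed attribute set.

{City, ListingID}, {ListDate, ListingID}, {ListingID, OwnerID}

Attributes never on any right-hand side: {ListingID} — every candidate key must contain it.
{City, ListingID}⁺ = {Bedrooms, City, ListDate, ListingID, OwnerID, Price}, which is every attribute, so {City, ListingID} is a candidate key.
{ListDate, ListingID}⁺ = {Bedrooms, City, ListDate, ListingID, OwnerID, Price}, which is every attribute, so {ListDate, ListingID} is a candidate key.
{ListingID, OwnerID}⁺ = {Bedrooms, City, ListDate, ListingID, OwnerID, Price}, which is every attribute, so {ListingID, OwnerID} is a candidate key.
Any other superkey properly contains one of these, so there are no further candidate keys.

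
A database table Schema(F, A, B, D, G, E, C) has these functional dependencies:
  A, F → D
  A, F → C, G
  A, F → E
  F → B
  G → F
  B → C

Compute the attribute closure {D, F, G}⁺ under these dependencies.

{B, C, D, F, G}

Start with {D, F, G}.
F → B applies; add {B} → now {B, D, F, G}.
B → C applies; add {C} → now {B, C, D, F, G}.
No further FD applies.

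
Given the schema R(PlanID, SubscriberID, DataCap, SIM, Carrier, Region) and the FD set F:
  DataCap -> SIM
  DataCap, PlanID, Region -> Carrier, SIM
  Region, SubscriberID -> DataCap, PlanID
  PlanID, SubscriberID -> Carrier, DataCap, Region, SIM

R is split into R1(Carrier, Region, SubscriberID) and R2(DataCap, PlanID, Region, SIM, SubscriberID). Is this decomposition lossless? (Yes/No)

R1 ∩ R2 = {Region, SubscriberID}; its closure under F is {Carrier, DataCap, PlanID, Region, SIM, SubscriberID}.
R1 is contained in that closure, so R1 ∩ R2 -> R1 holds and the join is lossless.

Yes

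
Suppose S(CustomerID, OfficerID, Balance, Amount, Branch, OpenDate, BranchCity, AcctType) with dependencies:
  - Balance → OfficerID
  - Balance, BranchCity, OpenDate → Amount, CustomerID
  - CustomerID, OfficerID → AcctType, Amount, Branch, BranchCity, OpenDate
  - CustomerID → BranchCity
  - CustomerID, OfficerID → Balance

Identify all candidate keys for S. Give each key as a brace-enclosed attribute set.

{Balance, CustomerID}⁺ = {AcctType, Amount, Balance, Branch, BranchCity, CustomerID, OfficerID, OpenDate} — all of the relation — so {Balance, CustomerID} is a candidate key.
{CustomerID, OfficerID}⁺ = {AcctType, Amount, Balance, Branch, BranchCity, CustomerID, OfficerID, OpenDate} — all of the relation — so {CustomerID, OfficerID} is a candidate key.
{Balance, BranchCity, OpenDate}⁺ = {AcctType, Amount, Balance, Branch, BranchCity, CustomerID, OfficerID, OpenDate} — all of the relation — so {Balance, BranchCity, OpenDate} is a candidate key.
Any other superkey properly contains one of these, so there are no further candidate keys.

{Balance, BranchCity, OpenDate}, {Balance, CustomerID}, {CustomerID, OfficerID}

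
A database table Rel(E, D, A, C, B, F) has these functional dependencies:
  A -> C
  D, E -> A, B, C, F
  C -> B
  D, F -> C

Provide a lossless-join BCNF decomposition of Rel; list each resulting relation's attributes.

Candidate key of the original relation: {D, E}.
{A, B, C, D, E, F}: {A} determines {A, B, C} here but is not a superkey — split on A -> B, C, giving {A, B, C} and {A, D, E, F}.
{A, B, C}: {C} determines {B, C} here but is not a superkey — split on C -> B, giving {B, C} and {A, C}.
{B, C} has no BCNF violation.
{A, C} has no BCNF violation.
{A, D, E, F} has no BCNF violation.

{A, C}; {A, D, E, F}; {B, C}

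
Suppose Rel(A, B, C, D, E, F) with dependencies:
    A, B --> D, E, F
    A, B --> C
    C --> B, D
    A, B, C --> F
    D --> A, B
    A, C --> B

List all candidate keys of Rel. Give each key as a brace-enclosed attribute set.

{A, B}, {C}, {D}

{C}⁺ = {A, B, C, D, E, F} — all of the relation — so {C} is a candidate key.
{D}⁺ = {A, B, C, D, E, F} — all of the relation — so {D} is a candidate key.
{A, B}⁺ = {A, B, C, D, E, F} — all of the relation — so {A, B} is a candidate key.
Any other superkey properly contains one of these, so there are no further candidate keys.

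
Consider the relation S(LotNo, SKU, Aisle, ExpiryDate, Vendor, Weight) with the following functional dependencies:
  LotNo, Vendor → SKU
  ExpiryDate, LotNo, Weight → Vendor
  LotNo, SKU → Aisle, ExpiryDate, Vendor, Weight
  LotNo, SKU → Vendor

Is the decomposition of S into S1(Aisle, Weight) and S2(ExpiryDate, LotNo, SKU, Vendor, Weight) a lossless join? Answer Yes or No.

No

Common attributes: {Weight}; their closure is {Weight}.
S1 ⊄ {Weight} and S2 ⊄ {Weight}, so the split is lossy.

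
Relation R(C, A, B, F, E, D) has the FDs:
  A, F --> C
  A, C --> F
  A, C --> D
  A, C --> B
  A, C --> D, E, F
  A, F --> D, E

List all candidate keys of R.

Attributes never on any right-hand side: {A} — every candidate key must contain it.
{A, C} is a candidate key since {A, C}⁺ = {A, B, C, D, E, F} covers every attribute.
{A, F} is a candidate key since {A, F}⁺ = {A, B, C, D, E, F} covers every attribute.
Any other superkey properly contains one of these, so there are no further candidate keys.

{A, C}, {A, F}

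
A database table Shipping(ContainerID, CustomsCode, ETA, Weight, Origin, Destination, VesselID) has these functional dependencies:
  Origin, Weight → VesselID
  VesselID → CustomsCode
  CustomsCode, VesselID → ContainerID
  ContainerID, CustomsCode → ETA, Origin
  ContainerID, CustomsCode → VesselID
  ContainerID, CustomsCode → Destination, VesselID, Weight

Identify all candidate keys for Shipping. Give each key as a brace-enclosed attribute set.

{ContainerID, CustomsCode}, {Origin, Weight}, {VesselID}

{VesselID} is a candidate key since {VesselID}⁺ = {ContainerID, CustomsCode, Destination, ETA, Origin, VesselID, Weight} covers every attribute.
{ContainerID, CustomsCode} is a candidate key since {ContainerID, CustomsCode}⁺ = {ContainerID, CustomsCode, Destination, ETA, Origin, VesselID, Weight} covers every attribute.
{Origin, Weight} is a candidate key since {Origin, Weight}⁺ = {ContainerID, CustomsCode, Destination, ETA, Origin, VesselID, Weight} covers every attribute.
These are minimal and exhaustive — every other superkey contains one of them.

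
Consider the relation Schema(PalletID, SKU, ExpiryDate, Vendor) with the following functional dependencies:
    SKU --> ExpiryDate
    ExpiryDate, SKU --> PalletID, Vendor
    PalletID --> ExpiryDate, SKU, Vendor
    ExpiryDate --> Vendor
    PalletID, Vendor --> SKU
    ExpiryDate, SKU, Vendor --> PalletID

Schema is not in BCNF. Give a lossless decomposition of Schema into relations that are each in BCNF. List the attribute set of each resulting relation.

Candidate keys of the original relation: {PalletID}, {SKU}.
In {ExpiryDate, PalletID, SKU, Vendor}, {ExpiryDate} is not a superkey ({ExpiryDate}⁺ restricted to this set is {ExpiryDate, Vendor}), so split on ExpiryDate --> Vendor into {ExpiryDate, Vendor} and {ExpiryDate, PalletID, SKU}.
{ExpiryDate, Vendor} has no BCNF violation.
{ExpiryDate, PalletID, SKU} has no BCNF violation.

{ExpiryDate, PalletID, SKU}; {ExpiryDate, Vendor}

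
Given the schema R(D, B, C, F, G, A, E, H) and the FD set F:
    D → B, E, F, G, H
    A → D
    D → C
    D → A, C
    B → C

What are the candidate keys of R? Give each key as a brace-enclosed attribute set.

Closure of {A} is {A, B, C, D, E, F, G, H}, the whole schema; {A} is a candidate key.
Closure of {D} is {A, B, C, D, E, F, G, H}, the whole schema; {D} is a candidate key.
No proper subset of any of these is a key, and no other minimal superkey exists.

{A}, {D}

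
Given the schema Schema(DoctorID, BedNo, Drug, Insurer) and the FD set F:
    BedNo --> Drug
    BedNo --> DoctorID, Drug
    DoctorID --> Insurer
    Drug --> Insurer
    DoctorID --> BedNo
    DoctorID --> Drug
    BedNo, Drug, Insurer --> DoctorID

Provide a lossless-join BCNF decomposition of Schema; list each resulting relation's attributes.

{BedNo, DoctorID, Drug}; {Drug, Insurer}

Candidate keys of the original relation: {BedNo}, {DoctorID}.
In {BedNo, DoctorID, Drug, Insurer}, {Drug} is not a superkey ({Drug}⁺ restricted to this set is {Drug, Insurer}), so split on Drug --> Insurer into {Drug, Insurer} and {BedNo, DoctorID, Drug}.
{Drug, Insurer} has no BCNF violation.
{BedNo, DoctorID, Drug} has no BCNF violation.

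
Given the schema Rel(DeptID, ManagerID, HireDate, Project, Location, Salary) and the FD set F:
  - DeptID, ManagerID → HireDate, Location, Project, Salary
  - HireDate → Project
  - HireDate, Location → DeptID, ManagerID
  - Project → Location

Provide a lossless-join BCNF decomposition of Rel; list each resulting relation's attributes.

Candidate keys of the original relation: {DeptID, ManagerID}, {HireDate}.
Within {DeptID, HireDate, Location, ManagerID, Project, Salary}: {Project}⁺ ∩ {DeptID, HireDate, Location, ManagerID, Project, Salary} = {Location, Project}, not the whole set, so Project → Location violates BCNF; decompose into {Location, Project} and {DeptID, HireDate, ManagerID, Project, Salary}.
{Location, Project} has no BCNF violation.
{DeptID, HireDate, ManagerID, Project, Salary} has no BCNF violation.

{DeptID, HireDate, ManagerID, Project, Salary}; {Location, Project}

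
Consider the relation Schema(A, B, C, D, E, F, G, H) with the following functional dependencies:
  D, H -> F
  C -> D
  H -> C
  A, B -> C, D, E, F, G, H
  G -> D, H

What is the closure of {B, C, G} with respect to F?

{B, C, D, F, G, H}

Start with {B, C, G}.
C -> D applies; add {D} → now {B, C, D, G}.
G -> D, H applies; add {H} → now {B, C, D, G, H}.
D, H -> F applies; add {F} → now {B, C, D, F, G, H}.
No further FD applies.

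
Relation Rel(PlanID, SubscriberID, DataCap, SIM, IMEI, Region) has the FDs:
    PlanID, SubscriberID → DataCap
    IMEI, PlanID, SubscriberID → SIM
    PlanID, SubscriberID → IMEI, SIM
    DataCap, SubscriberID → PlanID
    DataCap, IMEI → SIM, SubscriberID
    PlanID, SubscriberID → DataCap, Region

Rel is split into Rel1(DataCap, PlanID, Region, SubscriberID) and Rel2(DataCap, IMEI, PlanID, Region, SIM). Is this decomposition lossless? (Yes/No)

No

The shared attributes are {DataCap, PlanID, Region} and {DataCap, PlanID, Region}⁺ = {DataCap, PlanID, Region}.
The closure covers neither Rel1 nor Rel2 entirely; the join is not lossless.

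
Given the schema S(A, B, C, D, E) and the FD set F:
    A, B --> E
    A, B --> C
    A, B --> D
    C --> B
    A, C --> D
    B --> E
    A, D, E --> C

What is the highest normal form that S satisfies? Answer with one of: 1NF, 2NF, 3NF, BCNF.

3NF

Candidate keys: {A, B}, {A, C}, {A, D, E}. Prime attributes: {A, B, C, D, E}.
C --> B breaks BCNF: {C}⁺ = {B, C, E}, so {C} is not a superkey.
Since {B} ⊆ prime attributes and every other non-superkey FD also has a prime right side, the schema is in 3NF.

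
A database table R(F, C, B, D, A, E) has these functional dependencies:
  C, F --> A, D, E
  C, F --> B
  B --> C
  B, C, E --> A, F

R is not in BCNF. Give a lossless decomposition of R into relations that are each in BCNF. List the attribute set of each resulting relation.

{A, B, D, E, F}; {B, C}

Candidate keys of the original relation: {B, E}, {B, F}, {C, F}.
Within {A, B, C, D, E, F}: {B}⁺ ∩ {A, B, C, D, E, F} = {B, C}, not the whole set, so B --> C violates BCNF; decompose into {B, C} and {A, B, D, E, F}.
{B, C} has no BCNF violation.
{A, B, D, E, F} has no BCNF violation.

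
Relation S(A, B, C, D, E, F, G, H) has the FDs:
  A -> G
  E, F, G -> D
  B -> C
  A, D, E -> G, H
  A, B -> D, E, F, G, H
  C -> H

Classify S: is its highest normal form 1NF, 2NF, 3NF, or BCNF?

1NF

Candidate key: {A, B}. Prime attributes: {A, B}.
For A -> G we have {A}⁺ = {A, G}; {A} is not a superkey, so BCNF fails.
Because {G} is non-prime and the left side of A -> G is not a superkey, the relation is not in 3NF.
{A} is a proper subset of the key {A, B}, and {A}⁺ contains the non-prime attribute {G} — a partial dependency, so 2NF is violated.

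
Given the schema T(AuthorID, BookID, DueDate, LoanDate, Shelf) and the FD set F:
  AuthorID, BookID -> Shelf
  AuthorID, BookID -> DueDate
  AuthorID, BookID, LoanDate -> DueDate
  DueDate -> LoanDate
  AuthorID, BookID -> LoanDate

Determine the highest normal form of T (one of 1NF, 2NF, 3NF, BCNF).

2NF

Candidate key: {AuthorID, BookID}. Prime attributes: {AuthorID, BookID}.
DueDate -> LoanDate breaks BCNF: {DueDate}⁺ = {DueDate, LoanDate}, so {DueDate} is not a superkey.
Because {LoanDate} is non-prime and the left side of DueDate -> LoanDate is not a superkey, the relation is not in 3NF.
No non-prime attribute depends on a proper subset of any candidate key, so 2NF holds.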